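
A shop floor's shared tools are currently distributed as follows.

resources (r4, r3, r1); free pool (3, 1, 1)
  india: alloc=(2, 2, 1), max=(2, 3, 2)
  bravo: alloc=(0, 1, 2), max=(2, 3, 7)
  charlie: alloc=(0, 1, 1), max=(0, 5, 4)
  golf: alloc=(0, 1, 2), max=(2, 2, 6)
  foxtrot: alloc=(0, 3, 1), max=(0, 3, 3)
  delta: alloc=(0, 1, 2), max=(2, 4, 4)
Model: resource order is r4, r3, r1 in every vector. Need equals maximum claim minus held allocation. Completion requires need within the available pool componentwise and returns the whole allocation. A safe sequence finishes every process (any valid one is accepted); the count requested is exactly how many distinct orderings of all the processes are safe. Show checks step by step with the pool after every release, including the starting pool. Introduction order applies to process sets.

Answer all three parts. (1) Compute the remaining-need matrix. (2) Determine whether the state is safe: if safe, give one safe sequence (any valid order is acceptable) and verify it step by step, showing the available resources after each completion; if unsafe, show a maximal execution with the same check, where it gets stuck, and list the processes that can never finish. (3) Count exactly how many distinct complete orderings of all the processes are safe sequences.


(1) Need matrix, components ordered r4, r3, r1:
  india: (0, 1, 1)
  bravo: (2, 2, 5)
  charlie: (0, 4, 3)
  golf: (2, 1, 4)
  foxtrot: (0, 0, 2)
  delta: (2, 3, 2)
(2) The state is SAFE; one workable sequence: india, foxtrot, delta, golf, bravo, charlie.
Key observation: reading the order forward, india is the first process whose need (0, 1, 1) meets the free pool (3, 1, 1) exactly on a resource it requests.
Verifying each step:
  pool = (3, 1, 1)
  india: need (0, 1, 1) fits (3, 1, 1); releases (2, 2, 1), pool now (5, 3, 2)
  foxtrot: need (0, 0, 2) fits (5, 3, 2); releases (0, 3, 1), pool now (5, 6, 3)
  delta: need (2, 3, 2) fits (5, 6, 3); releases (0, 1, 2), pool now (5, 7, 5)
  golf: need (2, 1, 4) fits (5, 7, 5); releases (0, 1, 2), pool now (5, 8, 7)
  bravo: need (2, 2, 5) fits (5, 8, 7); releases (0, 1, 2), pool now (5, 9, 9)
  charlie: need (0, 4, 3) fits (5, 9, 9); releases (0, 1, 1), pool now (5, 10, 10)
(3) Exactly 28 of the possible complete orderings are safe sequences.


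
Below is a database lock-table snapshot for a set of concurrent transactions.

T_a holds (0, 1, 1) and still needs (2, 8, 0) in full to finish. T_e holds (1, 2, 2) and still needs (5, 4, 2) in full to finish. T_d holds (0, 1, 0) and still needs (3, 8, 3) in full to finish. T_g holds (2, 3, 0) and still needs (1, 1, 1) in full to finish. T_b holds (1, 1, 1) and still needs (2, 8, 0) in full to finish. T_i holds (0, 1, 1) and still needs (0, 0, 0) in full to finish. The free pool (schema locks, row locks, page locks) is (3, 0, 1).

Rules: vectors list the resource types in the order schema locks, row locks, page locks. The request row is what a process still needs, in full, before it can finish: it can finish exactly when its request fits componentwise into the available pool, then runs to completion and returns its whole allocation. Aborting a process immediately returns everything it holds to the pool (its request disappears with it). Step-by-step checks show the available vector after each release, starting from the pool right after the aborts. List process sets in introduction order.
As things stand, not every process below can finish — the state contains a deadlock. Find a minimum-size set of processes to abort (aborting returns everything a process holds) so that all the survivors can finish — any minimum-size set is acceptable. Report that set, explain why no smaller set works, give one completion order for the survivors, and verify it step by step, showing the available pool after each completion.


Abort T_a and T_d.
Key observation: T_b had no path to completion before; after the abort of T_a and T_d ((0, 2, 1) returned), step 4 is where it fits.
Minimality, checking each single-abort alternative: T_a alone leaves T_d blocked (short on row locks); T_e alone leaves T_a blocked (short on row locks); T_d alone leaves T_a blocked (short on row locks); T_g alone leaves T_a blocked (short on row locks); T_b alone leaves T_a blocked (short on row locks); T_i alone leaves T_a blocked (short on row locks).
One survivor order: T_g, T_i, T_e, T_b. Verifying each step (post-abort pool first):
  pool = (3, 2, 2)
  run T_g (needs (1, 1, 1), free (3, 2, 2)); after release of (2, 3, 0) the pool is (5, 5, 2)
  run T_i (needs (0, 0, 0), free (5, 5, 2)); after release of (0, 1, 1) the pool is (5, 6, 3)
  run T_e (needs (5, 4, 2), free (5, 6, 3)); after release of (1, 2, 2) the pool is (6, 8, 5)
  run T_b (needs (2, 8, 0), free (6, 8, 5)); after release of (1, 1, 1) the pool is (7, 9, 6)


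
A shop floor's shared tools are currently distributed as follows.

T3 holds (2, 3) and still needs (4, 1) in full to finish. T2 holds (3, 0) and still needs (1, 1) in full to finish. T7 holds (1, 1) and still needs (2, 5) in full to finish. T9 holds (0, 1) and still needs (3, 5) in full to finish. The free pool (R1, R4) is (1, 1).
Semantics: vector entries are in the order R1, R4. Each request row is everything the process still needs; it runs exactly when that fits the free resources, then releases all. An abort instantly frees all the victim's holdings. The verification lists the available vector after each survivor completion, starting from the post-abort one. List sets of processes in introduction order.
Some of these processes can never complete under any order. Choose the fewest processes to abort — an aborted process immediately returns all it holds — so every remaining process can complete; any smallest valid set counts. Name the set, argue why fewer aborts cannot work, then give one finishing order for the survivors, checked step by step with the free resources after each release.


The answer: abort T7.
Key observation: the deadlocked T9 becomes finishable only because T7 released (1, 1); it completes at step 3 below.
Why nothing smaller works: aborting no one leaves the state deadlocked as given.
One survivor order: T2, T3, T9. Step-by-step check (post-abort pool first):
  pool = (2, 2)
  T2: need (1, 1) fits (2, 2); releases (3, 0), pool now (5, 2)
  T3: need (4, 1) fits (5, 2); releases (2, 3), pool now (7, 5)
  T9: need (3, 5) fits (7, 5); releases (0, 1), pool now (7, 6)


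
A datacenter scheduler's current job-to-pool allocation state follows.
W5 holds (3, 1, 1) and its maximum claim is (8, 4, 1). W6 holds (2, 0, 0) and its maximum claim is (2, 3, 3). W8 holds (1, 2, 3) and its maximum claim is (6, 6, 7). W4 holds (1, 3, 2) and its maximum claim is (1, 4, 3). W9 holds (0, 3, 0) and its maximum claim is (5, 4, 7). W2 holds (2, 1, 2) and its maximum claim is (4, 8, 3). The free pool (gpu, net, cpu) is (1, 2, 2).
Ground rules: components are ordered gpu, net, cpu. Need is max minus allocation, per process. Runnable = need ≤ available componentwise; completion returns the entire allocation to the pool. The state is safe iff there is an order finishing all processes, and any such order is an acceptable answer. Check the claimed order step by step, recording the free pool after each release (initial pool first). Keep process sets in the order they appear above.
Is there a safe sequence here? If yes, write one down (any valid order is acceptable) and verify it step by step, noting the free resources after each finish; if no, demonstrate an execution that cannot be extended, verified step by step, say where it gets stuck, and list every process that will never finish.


UNSAFE.
Key observation: after W4, W6 the pool peaks at (4, 5, 4), and each blocked process is short somewhere: W5 on gpu; W8 on gpu; W9 on gpu, cpu; W2 on net.
Going as far as possible: W4, W6; after that, nothing fits. Step-by-step check:
  pool = (1, 2, 2)
  run W4 (needs (0, 1, 1), free (1, 2, 2)); after release of (1, 3, 2) the pool is (2, 5, 4)
  run W6 (needs (0, 3, 3), free (2, 5, 4)); after release of (2, 0, 0) the pool is (4, 5, 4)
  blocked: W5 wants (5, 3, 0), pool (4, 5, 4) — not enough gpu
  blocked: W8 wants (5, 4, 4), pool (4, 5, 4) — not enough gpu
  blocked: W9 wants (5, 1, 7), pool (4, 5, 4) — not enough gpu and cpu
  blocked: W2 wants (2, 7, 1), pool (4, 5, 4) — not enough net
Never able to finish: W5, W8, W9 and W2.


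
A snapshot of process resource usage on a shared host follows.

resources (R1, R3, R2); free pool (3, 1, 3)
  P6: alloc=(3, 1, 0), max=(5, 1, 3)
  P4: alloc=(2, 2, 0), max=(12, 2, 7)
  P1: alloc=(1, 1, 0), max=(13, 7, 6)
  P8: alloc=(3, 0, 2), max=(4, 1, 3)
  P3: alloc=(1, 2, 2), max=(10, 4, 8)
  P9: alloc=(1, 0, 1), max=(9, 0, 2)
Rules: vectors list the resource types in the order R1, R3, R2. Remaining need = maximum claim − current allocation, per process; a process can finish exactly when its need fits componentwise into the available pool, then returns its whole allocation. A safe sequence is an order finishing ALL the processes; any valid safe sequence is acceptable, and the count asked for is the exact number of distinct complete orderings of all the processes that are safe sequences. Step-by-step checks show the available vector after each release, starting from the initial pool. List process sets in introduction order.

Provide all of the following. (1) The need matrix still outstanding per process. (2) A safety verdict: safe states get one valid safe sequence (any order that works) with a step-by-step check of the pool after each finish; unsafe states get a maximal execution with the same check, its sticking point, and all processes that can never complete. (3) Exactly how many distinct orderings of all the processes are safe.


(1) Remaining need (order R1, R3, R2):
  P6: (2, 0, 3)
  P4: (10, 0, 7)
  P1: (12, 6, 6)
  P8: (1, 1, 1)
  P3: (9, 2, 6)
  P9: (8, 0, 1)
(2) The state is SAFE; one workable sequence: P6, P8, P9, P3, P4, P1.
Key observation: P6 marks the first exact bind of the order: its need (2, 0, 3) fits the free (3, 1, 3) with zero slack on a requested resource.
Verifying each step:
  pool = (3, 1, 3)
  P6: need (2, 0, 3) fits (3, 1, 3); releases (3, 1, 0), pool now (6, 2, 3)
  P8: need (1, 1, 1) fits (6, 2, 3); releases (3, 0, 2), pool now (9, 2, 5)
  P9: need (8, 0, 1) fits (9, 2, 5); releases (1, 0, 1), pool now (10, 2, 6)
  P3: need (9, 2, 6) fits (10, 2, 6); releases (1, 2, 2), pool now (11, 4, 8)
  P4: need (10, 0, 7) fits (11, 4, 8); releases (2, 2, 0), pool now (13, 6, 8)
  P1: need (12, 6, 6) fits (13, 6, 8); releases (1, 1, 0), pool now (14, 7, 8)
(3) Precisely 2 of the possible complete orderings are safe sequences.


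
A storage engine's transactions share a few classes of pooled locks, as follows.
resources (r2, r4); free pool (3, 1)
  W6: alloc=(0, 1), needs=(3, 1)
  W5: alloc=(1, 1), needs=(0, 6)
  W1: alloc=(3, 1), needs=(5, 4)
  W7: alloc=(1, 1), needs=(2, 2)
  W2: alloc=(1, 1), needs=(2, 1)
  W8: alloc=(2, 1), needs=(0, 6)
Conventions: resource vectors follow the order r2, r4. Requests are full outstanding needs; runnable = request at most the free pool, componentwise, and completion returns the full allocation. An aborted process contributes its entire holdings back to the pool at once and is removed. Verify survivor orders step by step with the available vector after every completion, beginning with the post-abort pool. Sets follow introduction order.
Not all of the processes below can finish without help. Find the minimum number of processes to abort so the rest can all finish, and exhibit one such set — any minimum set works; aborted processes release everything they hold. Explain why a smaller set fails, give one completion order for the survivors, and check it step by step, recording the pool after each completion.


The answer: abort W5.
Key observation: W8 was stuck for good until W5 gave back (1, 1); in the order shown it finishes at step 5.
No smaller set exists: with zero aborts the deadlock remains.
The survivors complete as W6, W2, W7, W1, W8. Walking it through (starting from the post-abort pool):
  pool = (4, 2)
  run W6 (needs (3, 1), free (4, 2)); after release of (0, 1) the pool is (4, 3)
  run W2 (needs (2, 1), free (4, 3)); after release of (1, 1) the pool is (5, 4)
  run W7 (needs (2, 2), free (5, 4)); after release of (1, 1) the pool is (6, 5)
  run W1 (needs (5, 4), free (6, 5)); after release of (3, 1) the pool is (9, 6)
  run W8 (needs (0, 6), free (9, 6)); after release of (2, 1) the pool is (11, 7)


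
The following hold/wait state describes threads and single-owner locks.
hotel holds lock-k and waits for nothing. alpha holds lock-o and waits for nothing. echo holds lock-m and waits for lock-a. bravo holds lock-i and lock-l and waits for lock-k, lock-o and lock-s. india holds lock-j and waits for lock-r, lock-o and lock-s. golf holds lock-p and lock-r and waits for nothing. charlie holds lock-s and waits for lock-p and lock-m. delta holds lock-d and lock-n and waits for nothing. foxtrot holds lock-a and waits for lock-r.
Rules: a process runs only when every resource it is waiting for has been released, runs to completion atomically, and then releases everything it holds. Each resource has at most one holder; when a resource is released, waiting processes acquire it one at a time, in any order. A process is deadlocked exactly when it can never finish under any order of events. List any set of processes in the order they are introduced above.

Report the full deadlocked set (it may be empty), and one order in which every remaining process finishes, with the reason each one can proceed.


The deadlocked set is empty.
Key observation: the wait graph is acyclic; completion cascades from the unblocked processes through everyone else.
A valid finishing order for the others: golf, delta, foxtrot, echo, charlie, alpha, hotel, india, bravo.
Verifying each step:
  golf: no waits; runs immediately, freeing lock-p and lock-r
  delta: no waits; runs immediately, freeing lock-d and lock-n
  foxtrot: everything it awaited (lock-r) is free; runs, freeing lock-a
  echo: everything it awaited (lock-a) is free; runs, freeing lock-m
  charlie: everything it awaited (lock-p and lock-m) is free; runs, freeing lock-s
  alpha: no waits; runs immediately, freeing lock-o
  hotel: no waits; runs immediately, freeing lock-k
  india: everything it awaited (lock-r, lock-o and lock-s) is free; runs, freeing lock-j
  bravo: everything it awaited (lock-k, lock-o and lock-s) is free; runs, freeing lock-i and lock-l


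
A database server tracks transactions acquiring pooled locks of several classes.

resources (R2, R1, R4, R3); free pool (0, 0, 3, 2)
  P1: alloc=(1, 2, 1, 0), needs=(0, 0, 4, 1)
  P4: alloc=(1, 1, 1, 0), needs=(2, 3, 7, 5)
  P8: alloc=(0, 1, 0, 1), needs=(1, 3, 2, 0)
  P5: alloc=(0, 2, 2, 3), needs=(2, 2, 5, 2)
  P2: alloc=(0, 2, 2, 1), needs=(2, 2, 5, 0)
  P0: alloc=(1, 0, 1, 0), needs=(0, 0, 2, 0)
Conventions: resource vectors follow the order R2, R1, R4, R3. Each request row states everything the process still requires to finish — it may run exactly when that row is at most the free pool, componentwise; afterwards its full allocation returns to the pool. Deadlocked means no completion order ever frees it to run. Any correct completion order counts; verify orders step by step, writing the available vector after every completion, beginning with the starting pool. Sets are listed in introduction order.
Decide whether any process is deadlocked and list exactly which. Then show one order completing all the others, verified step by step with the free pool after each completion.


No process is deadlocked.
Key observation: P0 leads a chain of completions in which each release enables another process.
The rest can finish in the order P0, P1, P5, P4, P2, P8. Step-by-step check:
  pool = (0, 0, 3, 2)
  run P0 (needs (0, 0, 2, 0), free (0, 0, 3, 2)); after release of (1, 0, 1, 0) the pool is (1, 0, 4, 2)
  run P1 (needs (0, 0, 4, 1), free (1, 0, 4, 2)); after release of (1, 2, 1, 0) the pool is (2, 2, 5, 2)
  run P5 (needs (2, 2, 5, 2), free (2, 2, 5, 2)); after release of (0, 2, 2, 3) the pool is (2, 4, 7, 5)
  run P4 (needs (2, 3, 7, 5), free (2, 4, 7, 5)); after release of (1, 1, 1, 0) the pool is (3, 5, 8, 5)
  run P2 (needs (2, 2, 5, 0), free (3, 5, 8, 5)); after release of (0, 2, 2, 1) the pool is (3, 7, 10, 6)
  run P8 (needs (1, 3, 2, 0), free (3, 7, 10, 6)); after release of (0, 1, 0, 1) the pool is (3, 8, 10, 7)


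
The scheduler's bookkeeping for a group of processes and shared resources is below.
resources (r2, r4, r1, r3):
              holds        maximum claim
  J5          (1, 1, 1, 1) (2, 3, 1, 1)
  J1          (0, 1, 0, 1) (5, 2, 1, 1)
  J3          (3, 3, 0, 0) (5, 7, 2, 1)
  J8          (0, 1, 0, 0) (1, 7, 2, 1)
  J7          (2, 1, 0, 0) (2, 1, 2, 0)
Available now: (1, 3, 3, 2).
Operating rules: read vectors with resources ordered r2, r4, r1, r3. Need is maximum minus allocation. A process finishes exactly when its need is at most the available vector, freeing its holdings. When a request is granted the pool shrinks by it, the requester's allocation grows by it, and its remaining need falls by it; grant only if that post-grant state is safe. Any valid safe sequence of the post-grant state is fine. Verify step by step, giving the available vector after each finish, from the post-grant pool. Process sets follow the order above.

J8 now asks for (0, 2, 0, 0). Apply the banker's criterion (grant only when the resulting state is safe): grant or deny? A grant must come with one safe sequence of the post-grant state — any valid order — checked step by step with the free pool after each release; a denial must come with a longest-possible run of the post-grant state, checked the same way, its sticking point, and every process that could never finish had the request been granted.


DENY: after the grant no complete ordering would exist.
Key observation: after J7, J5 the pool peaks at (4, 3, 4, 3), and each blocked process is short somewhere: J1 on r2; J3 on r4; J8 on r4.
Pretend the grant happened; the run J7, J5 goes as far as possible. Verifying each step:
  pool = (1, 1, 3, 2)
  J7 needs (0, 0, 2, 0) <= (1, 1, 3, 2) -> finishes; pool += (2, 1, 0, 0) = (3, 2, 3, 2)
  J5 needs (1, 2, 0, 0) <= (3, 2, 3, 2) -> finishes; pool += (1, 1, 1, 1) = (4, 3, 4, 3)
  J1 cannot run: need (5, 1, 1, 0) vs free (4, 3, 4, 3) (insufficient r2)
  J3 cannot run: need (2, 4, 2, 1) vs free (4, 3, 4, 3) (insufficient r4)
  J8 cannot run: need (1, 4, 2, 1) vs free (4, 3, 4, 3) (insufficient r4)
Processes that could never finish after the grant: J1, J3 and J8.


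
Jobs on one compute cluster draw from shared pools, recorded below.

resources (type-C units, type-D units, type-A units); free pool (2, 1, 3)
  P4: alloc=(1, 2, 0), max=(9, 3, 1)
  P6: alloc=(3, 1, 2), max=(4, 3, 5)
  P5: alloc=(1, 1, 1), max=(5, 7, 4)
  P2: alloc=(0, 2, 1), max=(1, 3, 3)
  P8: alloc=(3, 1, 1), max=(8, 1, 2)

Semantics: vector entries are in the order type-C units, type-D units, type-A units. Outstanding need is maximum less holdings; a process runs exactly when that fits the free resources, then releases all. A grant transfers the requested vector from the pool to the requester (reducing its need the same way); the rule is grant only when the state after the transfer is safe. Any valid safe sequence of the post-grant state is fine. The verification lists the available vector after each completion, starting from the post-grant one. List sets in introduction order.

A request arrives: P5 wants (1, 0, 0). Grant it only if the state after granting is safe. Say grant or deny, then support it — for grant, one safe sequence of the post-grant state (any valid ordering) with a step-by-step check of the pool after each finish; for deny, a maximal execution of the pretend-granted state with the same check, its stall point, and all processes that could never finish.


DENY. Granting would leave the state unsafe.
Key observation: after P2, P6 the pool peaks at (4, 4, 6), and each blocked process is short somewhere: P4 on type-C units; P5 on type-D units; P8 on type-C units.
On the post-grant state, P2, P6 is a maximal run — nothing extends it. Check, step by step:
  pool = (1, 1, 3)
  run P2 (needs (1, 1, 2), free (1, 1, 3)); after release of (0, 2, 1) the pool is (1, 3, 4)
  run P6 (needs (1, 2, 3), free (1, 3, 4)); after release of (3, 1, 2) the pool is (4, 4, 6)
  P4 cannot run: need (8, 1, 1) vs free (4, 4, 6) (insufficient type-C units)
  P5 cannot run: need (3, 6, 3) vs free (4, 4, 6) (insufficient type-D units)
  P8 cannot run: need (5, 0, 1) vs free (4, 4, 6) (insufficient type-C units)
Had the request been granted, P4, P5 and P8 could never finish.


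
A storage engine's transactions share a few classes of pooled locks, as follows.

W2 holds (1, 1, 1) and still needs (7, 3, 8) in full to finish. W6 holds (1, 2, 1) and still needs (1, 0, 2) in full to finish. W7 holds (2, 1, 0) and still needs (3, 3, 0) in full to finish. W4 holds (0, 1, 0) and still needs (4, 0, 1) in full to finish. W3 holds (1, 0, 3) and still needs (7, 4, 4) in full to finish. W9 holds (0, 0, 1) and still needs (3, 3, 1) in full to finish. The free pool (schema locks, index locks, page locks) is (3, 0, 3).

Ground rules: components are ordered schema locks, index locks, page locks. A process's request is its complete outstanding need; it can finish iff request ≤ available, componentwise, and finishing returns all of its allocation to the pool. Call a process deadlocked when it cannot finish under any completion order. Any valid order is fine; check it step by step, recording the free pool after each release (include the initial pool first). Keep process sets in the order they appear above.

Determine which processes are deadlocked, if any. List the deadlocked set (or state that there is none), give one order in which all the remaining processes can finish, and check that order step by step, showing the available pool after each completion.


Deadlocked set: W2 and W3.
Key observation: schema locks is the bottleneck — with W6, W4, W9, W7 done the pool holds (6, 4, 5), short of every remaining need.
One completion order for the rest: W6, W4, W9, W7. Walking it through:
  pool = (3, 0, 3)
  run W6 (needs (1, 0, 2), free (3, 0, 3)); after release of (1, 2, 1) the pool is (4, 2, 4)
  run W4 (needs (4, 0, 1), free (4, 2, 4)); after release of (0, 1, 0) the pool is (4, 3, 4)
  run W9 (needs (3, 3, 1), free (4, 3, 4)); after release of (0, 0, 1) the pool is (4, 3, 5)
  run W7 (needs (3, 3, 0), free (4, 3, 5)); after release of (2, 1, 0) the pool is (6, 4, 5)
None of the blocked processes ever fits:
  blocked: W2 wants (7, 3, 8), pool (6, 4, 5) — not enough schema locks and page locks
  blocked: W3 wants (7, 4, 4), pool (6, 4, 5) — not enough schema locks


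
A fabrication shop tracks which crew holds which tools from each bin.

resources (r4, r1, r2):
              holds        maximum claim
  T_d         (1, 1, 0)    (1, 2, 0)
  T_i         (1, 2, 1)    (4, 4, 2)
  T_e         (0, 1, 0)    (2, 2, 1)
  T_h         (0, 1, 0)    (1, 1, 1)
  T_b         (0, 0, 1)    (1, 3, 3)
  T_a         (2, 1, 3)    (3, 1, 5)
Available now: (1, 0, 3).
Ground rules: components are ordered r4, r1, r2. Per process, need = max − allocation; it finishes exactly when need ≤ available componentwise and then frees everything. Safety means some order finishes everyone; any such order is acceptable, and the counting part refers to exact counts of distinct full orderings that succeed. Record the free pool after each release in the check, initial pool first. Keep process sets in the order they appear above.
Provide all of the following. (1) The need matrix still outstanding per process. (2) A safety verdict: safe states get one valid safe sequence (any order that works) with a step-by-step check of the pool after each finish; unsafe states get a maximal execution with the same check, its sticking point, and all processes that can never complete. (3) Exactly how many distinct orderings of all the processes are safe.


(1) Remaining need (order r4, r1, r2):
  T_d: (0, 1, 0)
  T_i: (3, 2, 1)
  T_e: (2, 1, 1)
  T_h: (1, 0, 1)
  T_b: (1, 3, 2)
  T_a: (1, 0, 2)
(2) SAFE — a valid safe sequence is T_h, T_a, T_i, T_d, T_e, T_b.
Key observation: the first exact fit in this order is T_h — it needs (1, 0, 1) with (1, 0, 3) free, meeting a requested resource to the last unit.
Check, step by step:
  pool = (1, 0, 3)
  T_h: need (1, 0, 1) fits (1, 0, 3); releases (0, 1, 0), pool now (1, 1, 3)
  T_a: need (1, 0, 2) fits (1, 1, 3); releases (2, 1, 3), pool now (3, 2, 6)
  T_i: need (3, 2, 1) fits (3, 2, 6); releases (1, 2, 1), pool now (4, 4, 7)
  T_d: need (0, 1, 0) fits (4, 4, 7); releases (1, 1, 0), pool now (5, 5, 7)
  T_e: need (2, 1, 1) fits (5, 5, 7); releases (0, 1, 0), pool now (5, 6, 7)
  T_b: need (1, 3, 2) fits (5, 6, 7); releases (0, 0, 1), pool now (5, 6, 8)
(3) The exact count: 81 of the possible complete orderings are safe sequences.


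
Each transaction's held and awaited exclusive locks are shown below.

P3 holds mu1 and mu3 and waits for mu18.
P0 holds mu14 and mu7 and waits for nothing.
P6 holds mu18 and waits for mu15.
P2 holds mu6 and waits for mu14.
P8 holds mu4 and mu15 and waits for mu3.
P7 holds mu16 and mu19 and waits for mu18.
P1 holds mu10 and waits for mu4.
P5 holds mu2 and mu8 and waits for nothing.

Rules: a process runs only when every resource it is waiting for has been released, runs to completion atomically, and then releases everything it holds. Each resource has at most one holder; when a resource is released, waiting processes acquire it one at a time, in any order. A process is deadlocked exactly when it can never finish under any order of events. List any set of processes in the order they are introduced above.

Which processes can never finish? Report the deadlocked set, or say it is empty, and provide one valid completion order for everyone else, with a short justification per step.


Deadlocked set: P3, P6, P8, P7 and P1.
Key observation: along P3 -> P6 -> P8 -> P3, each member waits on what the next one holds — a deadlock; P7 and P1 wait into the deadlock from upstream.
The rest can finish in the order P0, P2, P5.
Walking it through:
  run P0 (it waits on nothing); releases mu14 and mu7
  run P2 (all its waits — mu14 — are resolved); releases mu6
  run P5 (it waits on nothing); releases mu2 and mu8


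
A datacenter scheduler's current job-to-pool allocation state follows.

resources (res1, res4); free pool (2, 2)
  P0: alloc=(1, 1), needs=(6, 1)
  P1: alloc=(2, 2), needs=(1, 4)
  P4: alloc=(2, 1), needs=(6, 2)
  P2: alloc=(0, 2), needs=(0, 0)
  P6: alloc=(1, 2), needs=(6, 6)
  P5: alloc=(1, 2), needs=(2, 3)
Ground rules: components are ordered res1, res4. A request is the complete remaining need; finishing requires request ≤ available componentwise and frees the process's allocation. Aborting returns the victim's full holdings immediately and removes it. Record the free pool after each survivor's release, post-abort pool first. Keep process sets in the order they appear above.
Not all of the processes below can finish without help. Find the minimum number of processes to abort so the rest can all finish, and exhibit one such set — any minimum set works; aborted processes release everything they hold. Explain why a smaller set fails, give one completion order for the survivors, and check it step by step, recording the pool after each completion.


The answer: abort P0.
Key observation: P4 was stuck for good until P0 gave back (1, 1); in the order shown it finishes at step 3.
No smaller set exists: with zero aborts the deadlock remains.
Survivors finish in the order: P5, P1, P4, P6, P2. Check, step by step (pool after the aborts first):
  pool = (3, 3)
  run P5 (needs (2, 3), free (3, 3)); after release of (1, 2) the pool is (4, 5)
  run P1 (needs (1, 4), free (4, 5)); after release of (2, 2) the pool is (6, 7)
  run P4 (needs (6, 2), free (6, 7)); after release of (2, 1) the pool is (8, 8)
  run P6 (needs (6, 6), free (8, 8)); after release of (1, 2) the pool is (9, 10)
  run P2 (needs (0, 0), free (9, 10)); after release of (0, 2) the pool is (9, 12)


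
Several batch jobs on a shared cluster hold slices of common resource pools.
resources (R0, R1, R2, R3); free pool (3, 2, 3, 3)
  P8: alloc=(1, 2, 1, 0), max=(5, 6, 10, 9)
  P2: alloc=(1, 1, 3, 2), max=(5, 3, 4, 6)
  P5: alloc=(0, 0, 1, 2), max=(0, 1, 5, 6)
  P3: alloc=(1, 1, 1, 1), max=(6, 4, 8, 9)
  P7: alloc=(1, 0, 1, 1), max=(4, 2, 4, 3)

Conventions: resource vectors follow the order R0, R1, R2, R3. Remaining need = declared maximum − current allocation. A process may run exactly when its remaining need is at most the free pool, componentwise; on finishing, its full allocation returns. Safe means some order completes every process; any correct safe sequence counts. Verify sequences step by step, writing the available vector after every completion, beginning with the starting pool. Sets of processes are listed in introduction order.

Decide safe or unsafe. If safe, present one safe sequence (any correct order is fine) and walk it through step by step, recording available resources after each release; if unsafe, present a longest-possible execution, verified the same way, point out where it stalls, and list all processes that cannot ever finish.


The state is SAFE; one workable sequence: P7, P5, P2, P3, P8.
Key observation: P7 is the earliest step where a requested resource binds exactly: need (3, 2, 3, 2), pool (3, 2, 3, 3) at its turn.
Verifying each step:
  pool = (3, 2, 3, 3)
  P7 needs (3, 2, 3, 2) <= (3, 2, 3, 3) -> finishes; pool += (1, 0, 1, 1) = (4, 2, 4, 4)
  P5 needs (0, 1, 4, 4) <= (4, 2, 4, 4) -> finishes; pool += (0, 0, 1, 2) = (4, 2, 5, 6)
  P2 needs (4, 2, 1, 4) <= (4, 2, 5, 6) -> finishes; pool += (1, 1, 3, 2) = (5, 3, 8, 8)
  P3 needs (5, 3, 7, 8) <= (5, 3, 8, 8) -> finishes; pool += (1, 1, 1, 1) = (6, 4, 9, 9)
  P8 needs (4, 4, 9, 9) <= (6, 4, 9, 9) -> finishes; pool += (1, 2, 1, 0) = (7, 6, 10, 9)


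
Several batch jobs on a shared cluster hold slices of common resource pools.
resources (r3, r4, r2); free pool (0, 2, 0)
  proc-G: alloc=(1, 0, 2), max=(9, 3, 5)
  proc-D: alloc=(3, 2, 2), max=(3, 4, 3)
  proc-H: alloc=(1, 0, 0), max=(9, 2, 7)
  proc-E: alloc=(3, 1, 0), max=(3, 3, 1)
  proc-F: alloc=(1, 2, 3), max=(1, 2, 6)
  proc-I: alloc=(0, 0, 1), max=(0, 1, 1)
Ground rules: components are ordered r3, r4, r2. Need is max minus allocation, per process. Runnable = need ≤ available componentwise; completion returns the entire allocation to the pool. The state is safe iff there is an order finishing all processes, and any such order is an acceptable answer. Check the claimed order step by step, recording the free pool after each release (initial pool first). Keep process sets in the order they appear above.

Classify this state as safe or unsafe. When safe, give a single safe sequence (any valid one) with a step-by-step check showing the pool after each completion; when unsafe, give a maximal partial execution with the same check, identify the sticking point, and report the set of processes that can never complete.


UNSAFE.
Key observation: the pool after proc-I, proc-D, proc-F, proc-E is (7, 7, 6); every surviving request exceeds it in r3, so progress ends there.
A maximal execution: proc-I, proc-D, proc-F, proc-E — then nothing else fits. Walking it through:
  pool = (0, 2, 0)
  proc-I needs (0, 1, 0) <= (0, 2, 0) -> finishes; pool += (0, 0, 1) = (0, 2, 1)
  proc-D needs (0, 2, 1) <= (0, 2, 1) -> finishes; pool += (3, 2, 2) = (3, 4, 3)
  proc-F needs (0, 0, 3) <= (3, 4, 3) -> finishes; pool += (1, 2, 3) = (4, 6, 6)
  proc-E needs (0, 2, 1) <= (4, 6, 6) -> finishes; pool += (3, 1, 0) = (7, 7, 6)
  proc-G still needs (8, 3, 3) but only (7, 7, 6) is free — short on r3
  proc-H still needs (8, 2, 7) but only (7, 7, 6) is free — short on r3 and r2
Permanently blocked: proc-G and proc-H.


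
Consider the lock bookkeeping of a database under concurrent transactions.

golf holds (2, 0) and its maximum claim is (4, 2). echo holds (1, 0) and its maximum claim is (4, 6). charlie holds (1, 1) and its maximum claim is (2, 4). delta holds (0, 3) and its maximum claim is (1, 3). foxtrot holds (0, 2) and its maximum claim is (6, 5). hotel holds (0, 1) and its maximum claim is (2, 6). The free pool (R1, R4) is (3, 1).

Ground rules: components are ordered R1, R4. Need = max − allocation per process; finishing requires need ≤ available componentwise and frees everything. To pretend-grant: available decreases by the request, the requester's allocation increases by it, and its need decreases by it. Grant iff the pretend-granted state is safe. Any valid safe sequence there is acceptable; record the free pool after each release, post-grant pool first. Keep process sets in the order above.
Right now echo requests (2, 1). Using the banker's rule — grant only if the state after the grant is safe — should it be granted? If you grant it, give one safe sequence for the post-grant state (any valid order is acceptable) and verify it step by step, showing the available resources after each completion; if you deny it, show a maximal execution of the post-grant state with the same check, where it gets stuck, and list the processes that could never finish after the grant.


DENY — the pretend-granted state is unsafe.
Key observation: after delta, charlie, golf the pool peaks at (4, 4), and each blocked process is short somewhere: echo on R4; foxtrot on R1; hotel on R4.
Pretend the grant happened; the run delta, charlie, golf goes as far as possible. Step-by-step check:
  pool = (1, 0)
  run delta (needs (1, 0), free (1, 0)); after release of (0, 3) the pool is (1, 3)
  run charlie (needs (1, 3), free (1, 3)); after release of (1, 1) the pool is (2, 4)
  run golf (needs (2, 2), free (2, 4)); after release of (2, 0) the pool is (4, 4)
  blocked: echo wants (1, 5), pool (4, 4) — not enough R4
  blocked: foxtrot wants (6, 3), pool (4, 4) — not enough R1
  blocked: hotel wants (2, 5), pool (4, 4) — not enough R4
Processes that could never finish after the grant: echo, foxtrot and hotel.


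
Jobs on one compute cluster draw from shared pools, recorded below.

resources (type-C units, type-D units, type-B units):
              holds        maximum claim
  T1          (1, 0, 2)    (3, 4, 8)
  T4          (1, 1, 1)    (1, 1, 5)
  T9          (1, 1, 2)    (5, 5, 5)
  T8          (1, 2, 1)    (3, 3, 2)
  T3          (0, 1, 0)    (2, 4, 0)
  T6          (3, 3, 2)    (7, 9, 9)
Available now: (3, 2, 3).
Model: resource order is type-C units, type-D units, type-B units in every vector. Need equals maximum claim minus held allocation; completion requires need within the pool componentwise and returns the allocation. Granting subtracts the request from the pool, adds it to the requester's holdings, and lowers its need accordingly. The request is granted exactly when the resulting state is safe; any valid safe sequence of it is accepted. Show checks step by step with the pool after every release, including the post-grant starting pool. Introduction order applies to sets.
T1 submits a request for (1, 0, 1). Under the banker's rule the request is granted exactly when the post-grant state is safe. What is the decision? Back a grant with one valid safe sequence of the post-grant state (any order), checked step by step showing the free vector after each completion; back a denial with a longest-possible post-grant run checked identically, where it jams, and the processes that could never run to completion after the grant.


DENY: after the grant no complete ordering would exist.
Key observation: after T8, T3 the pool peaks at (3, 5, 3), and each blocked process is short somewhere: T1 on type-B units; T4 on type-B units; T9 on type-C units; T6 on type-C units, type-D units, type-B units.
Pretend the grant happened; the run T8, T3 goes as far as possible. Verifying each step:
  pool = (2, 2, 2)
  T8: need (2, 1, 1) fits (2, 2, 2); releases (1, 2, 1), pool now (3, 4, 3)
  T3: need (2, 3, 0) fits (3, 4, 3); releases (0, 1, 0), pool now (3, 5, 3)
  blocked: T1 wants (1, 4, 5), pool (3, 5, 3) — not enough type-B units
  blocked: T4 wants (0, 0, 4), pool (3, 5, 3) — not enough type-B units
  blocked: T9 wants (4, 4, 3), pool (3, 5, 3) — not enough type-C units
  blocked: T6 wants (4, 6, 7), pool (3, 5, 3) — not enough type-C units, type-D units and type-B units
Processes that could never finish after the grant: T1, T4, T9 and T6.


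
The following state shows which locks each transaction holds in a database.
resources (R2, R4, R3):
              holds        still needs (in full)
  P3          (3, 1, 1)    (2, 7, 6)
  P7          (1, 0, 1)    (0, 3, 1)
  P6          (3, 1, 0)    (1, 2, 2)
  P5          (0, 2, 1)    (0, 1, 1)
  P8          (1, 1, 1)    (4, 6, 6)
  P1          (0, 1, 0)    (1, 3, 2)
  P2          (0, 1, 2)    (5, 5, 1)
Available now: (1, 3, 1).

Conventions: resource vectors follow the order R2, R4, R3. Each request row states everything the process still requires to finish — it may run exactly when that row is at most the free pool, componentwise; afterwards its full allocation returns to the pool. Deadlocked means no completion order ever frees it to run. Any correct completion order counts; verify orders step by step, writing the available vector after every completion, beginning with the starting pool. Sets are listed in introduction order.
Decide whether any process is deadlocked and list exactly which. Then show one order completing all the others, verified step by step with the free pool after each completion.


Deadlocked: P3 and P8.
Key observation: the wall is R3: completing P5, P1, P7, P6, P2 brings the pool only to (5, 8, 5), and all the rest need more.
A valid finishing order for the others: P5, P1, P7, P6, P2. Verifying each step:
  pool = (1, 3, 1)
  P5: need (0, 1, 1) fits (1, 3, 1); releases (0, 2, 1), pool now (1, 5, 2)
  P1: need (1, 3, 2) fits (1, 5, 2); releases (0, 1, 0), pool now (1, 6, 2)
  P7: need (0, 3, 1) fits (1, 6, 2); releases (1, 0, 1), pool now (2, 6, 3)
  P6: need (1, 2, 2) fits (2, 6, 3); releases (3, 1, 0), pool now (5, 7, 3)
  P2: need (5, 5, 1) fits (5, 7, 3); releases (0, 1, 2), pool now (5, 8, 5)
The blocked processes can never fit:
  P3 still needs (2, 7, 6) but only (5, 8, 5) is free — short on R3
  P8 still needs (4, 6, 6) but only (5, 8, 5) is free — short on R3


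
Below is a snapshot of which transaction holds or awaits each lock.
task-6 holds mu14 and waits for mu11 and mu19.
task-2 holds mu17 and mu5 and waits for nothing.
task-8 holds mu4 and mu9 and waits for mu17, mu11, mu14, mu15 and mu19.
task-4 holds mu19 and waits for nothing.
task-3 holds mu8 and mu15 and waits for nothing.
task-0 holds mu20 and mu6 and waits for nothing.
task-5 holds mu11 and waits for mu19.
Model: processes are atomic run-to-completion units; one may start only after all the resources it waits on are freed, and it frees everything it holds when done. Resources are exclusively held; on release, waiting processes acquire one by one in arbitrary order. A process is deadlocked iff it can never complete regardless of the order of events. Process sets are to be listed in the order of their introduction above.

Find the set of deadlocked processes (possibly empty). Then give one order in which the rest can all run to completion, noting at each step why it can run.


Nothing here is deadlocked.
Key observation: although several processes wait, no cycle exists — each chain bottoms out at a free runner.
A valid finishing order for the others: task-0, task-3, task-2, task-4, task-5, task-6, task-8.
Check, step by step:
  run task-0 (it waits on nothing); releases mu20 and mu6
  run task-3 (it waits on nothing); releases mu8 and mu15
  run task-2 (it waits on nothing); releases mu17 and mu5
  run task-4 (it waits on nothing); releases mu19
  task-5: everything it awaited (mu19) is free; runs, freeing mu11
  task-6: everything it awaited (mu11 and mu19) is free; runs, freeing mu14
  task-8: everything it awaited (mu17, mu11, mu14, mu15 and mu19) is free; runs, freeing mu4 and mu9


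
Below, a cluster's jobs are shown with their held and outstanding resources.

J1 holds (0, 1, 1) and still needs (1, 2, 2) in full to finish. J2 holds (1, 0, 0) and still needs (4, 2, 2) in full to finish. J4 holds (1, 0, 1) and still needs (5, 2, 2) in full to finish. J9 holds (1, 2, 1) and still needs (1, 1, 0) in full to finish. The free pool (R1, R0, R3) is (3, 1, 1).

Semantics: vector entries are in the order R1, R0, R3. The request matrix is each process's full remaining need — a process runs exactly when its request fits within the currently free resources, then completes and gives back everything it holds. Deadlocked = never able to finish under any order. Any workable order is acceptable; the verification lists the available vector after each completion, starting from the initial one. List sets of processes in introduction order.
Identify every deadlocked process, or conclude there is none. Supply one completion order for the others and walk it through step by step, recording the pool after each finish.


Nothing here is deadlocked.
Key observation: J9 can run right away; the returned allocation unlocks the remaining processes in turn.
One completion order for the rest: J9, J2, J4, J1. Step-by-step check:
  pool = (3, 1, 1)
  run J9 (needs (1, 1, 0), free (3, 1, 1)); after release of (1, 2, 1) the pool is (4, 3, 2)
  run J2 (needs (4, 2, 2), free (4, 3, 2)); after release of (1, 0, 0) the pool is (5, 3, 2)
  run J4 (needs (5, 2, 2), free (5, 3, 2)); after release of (1, 0, 1) the pool is (6, 3, 3)
  run J1 (needs (1, 2, 2), free (6, 3, 3)); after release of (0, 1, 1) the pool is (6, 4, 4)
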